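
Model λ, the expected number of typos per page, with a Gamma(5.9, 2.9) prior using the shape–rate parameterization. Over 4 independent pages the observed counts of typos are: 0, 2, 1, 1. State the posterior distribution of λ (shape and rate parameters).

Posterior: Gamma(shape=9.9, rate=6.9)

Total count ∑xᵢ = 4 over n = 4 pages.
Gamma is conjugate to the Poisson likelihood: posterior is Gamma(shape = 5.9+4 = 9.9, rate = 2.9+4 = 6.9).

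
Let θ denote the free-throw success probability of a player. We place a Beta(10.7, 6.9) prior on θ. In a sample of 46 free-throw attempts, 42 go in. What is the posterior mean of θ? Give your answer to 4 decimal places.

The binomial likelihood is conjugate to the Beta prior: with 42 successes and 4 failures, the posterior is Beta(10.7+42, 6.9+4) = Beta(52.7, 10.9).
E[θ | data] = 52.7/(52.7+10.9) = 0.8286.

Posterior mean ≈ 0.8286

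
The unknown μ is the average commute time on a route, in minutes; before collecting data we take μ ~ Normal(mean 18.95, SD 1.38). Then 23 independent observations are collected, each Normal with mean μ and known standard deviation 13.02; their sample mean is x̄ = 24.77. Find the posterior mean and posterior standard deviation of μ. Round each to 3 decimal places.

Posterior mean ≈ 20.145; posterior SD ≈ 1.230

With known σ, the Normal prior is conjugate. Weight on the data is w = (n/σ²)/(n/σ² + 1/τ₀²) = 0.135677/(0.135677+0.525100) = 0.20533.
Posterior mean = w·x̄ + (1−w)·μ₀ = 0.20533·24.77 + 0.79467·18.95 = 20.145. Posterior variance = 1/(0.135677+0.525100) = 1.51337, so SD = 1.230.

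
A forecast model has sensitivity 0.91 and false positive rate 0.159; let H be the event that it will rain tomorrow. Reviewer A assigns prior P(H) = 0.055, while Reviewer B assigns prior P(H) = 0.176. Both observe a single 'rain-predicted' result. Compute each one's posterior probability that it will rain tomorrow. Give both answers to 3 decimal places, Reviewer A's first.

Reviewer A: 0.250; Reviewer B: 0.550

P('+'|H) = 0.91, P('+'|¬H) = 0.159.
Reviewer A: numerator 0.91·0.055 = 0.050050; evidence = 0.050050+0.159·0.945 = 0.20031; posterior = 0.250.
Reviewer B: numerator 0.91·0.176 = 0.16016; evidence = 0.16016+0.159·0.824 = 0.29118; posterior = 0.550.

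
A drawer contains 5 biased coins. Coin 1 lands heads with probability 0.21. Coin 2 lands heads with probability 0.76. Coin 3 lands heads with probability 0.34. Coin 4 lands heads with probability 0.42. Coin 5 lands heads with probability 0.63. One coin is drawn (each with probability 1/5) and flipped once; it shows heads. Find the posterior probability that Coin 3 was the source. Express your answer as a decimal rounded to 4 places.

Posterior probability ≈ 0.1441

Tabulate prior·likelihood by source: [1] prior 0.2, lik 0.21, product 0.04200; [2] prior 0.2, lik 0.76, product 0.1520; [3] prior 0.2, lik 0.34, product 0.06800; [4] prior 0.2, lik 0.42, product 0.08400; [5] prior 0.2, lik 0.63, product 0.1260.
Normalizing constant = 0.47200; the posterior for Coin 3 is its product over the sum, 0.06800/0.47200 = 0.1441.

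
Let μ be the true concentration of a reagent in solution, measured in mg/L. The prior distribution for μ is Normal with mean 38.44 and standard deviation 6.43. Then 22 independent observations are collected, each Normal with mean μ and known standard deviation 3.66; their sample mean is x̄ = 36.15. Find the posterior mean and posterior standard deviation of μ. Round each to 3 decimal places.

Prior precision 1/τ₀² = 1/6.43² = 0.0241868; data precision n/σ² = 22/3.66² = 1.64233.
Posterior precision = 0.0241868 + 1.64233 = 1.66652, giving posterior SD = 1/√1.66652 = 0.775.
Posterior mean = (0.0241868·38.44 + 1.64233·36.15) / 1.66652 = 36.183.

Posterior mean ≈ 36.183; posterior SD ≈ 0.775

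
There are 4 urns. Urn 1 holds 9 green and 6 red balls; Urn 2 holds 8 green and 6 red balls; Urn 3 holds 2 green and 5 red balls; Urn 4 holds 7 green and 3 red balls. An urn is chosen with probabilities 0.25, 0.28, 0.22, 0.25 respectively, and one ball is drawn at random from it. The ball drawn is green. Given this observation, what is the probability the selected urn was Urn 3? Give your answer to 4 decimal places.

Posterior probability ≈ 0.1147

Tabulate prior·likelihood by source: [1] prior 0.25, lik 0.6, product 0.1500; [2] prior 0.28, lik 0.5714, product 0.1600; [3] prior 0.22, lik 0.2857, product 0.06286; [4] prior 0.25, lik 0.7, product 0.1750.
Normalizing constant = 0.54786; the posterior for Urn 3 is its product over the sum, 0.06286/0.54786 = 0.1147.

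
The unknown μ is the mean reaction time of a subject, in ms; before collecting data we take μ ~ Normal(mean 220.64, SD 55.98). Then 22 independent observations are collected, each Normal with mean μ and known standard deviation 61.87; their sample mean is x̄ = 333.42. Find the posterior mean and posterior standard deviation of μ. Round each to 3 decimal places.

Posterior mean ≈ 327.488; posterior SD ≈ 12.839

With known σ, the Normal prior is conjugate. Weight on the data is w = (n/σ²)/(n/σ² + 1/τ₀²) = 0.00574728/(0.00574728+0.00031911) = 0.94740.
Posterior mean = w·x̄ + (1−w)·μ₀ = 0.94740·333.42 + 0.052602·220.64 = 327.488. Posterior variance = 1/(0.00574728+0.00031911) = 164.843, so SD = 12.839.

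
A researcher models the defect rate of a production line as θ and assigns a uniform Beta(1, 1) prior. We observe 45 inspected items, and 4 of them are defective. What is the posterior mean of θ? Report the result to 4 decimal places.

Posterior mean ≈ 0.1064

Observing 4 successes and 41 failures updates Beta(1, 1) by adding the success and failure counts to the two shape parameters: α = 1+4 = 5, β = 1+41 = 42.
Posterior mean = α/(α+β) = 5/47 = 0.1064.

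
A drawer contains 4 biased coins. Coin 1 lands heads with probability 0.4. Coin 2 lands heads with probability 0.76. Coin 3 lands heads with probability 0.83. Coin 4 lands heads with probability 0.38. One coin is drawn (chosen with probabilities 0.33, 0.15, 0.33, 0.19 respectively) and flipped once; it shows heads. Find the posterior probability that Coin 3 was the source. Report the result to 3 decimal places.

Tabulate prior·likelihood by source: [1] prior 0.33, lik 0.4, product 0.1320; [2] prior 0.15, lik 0.76, product 0.1140; [3] prior 0.33, lik 0.83, product 0.2739; [4] prior 0.19, lik 0.38, product 0.07220.
Normalizing constant = 0.59210; the posterior for Coin 3 is its product over the sum, 0.2739/0.59210 = 0.463.

Posterior probability ≈ 0.463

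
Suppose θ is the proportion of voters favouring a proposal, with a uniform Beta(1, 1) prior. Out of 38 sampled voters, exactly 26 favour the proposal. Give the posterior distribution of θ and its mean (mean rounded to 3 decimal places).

Posterior: Beta(27, 13); mean ≈ 0.675

The binomial likelihood is conjugate to the Beta prior: with 26 successes and 12 failures, the posterior is Beta(1+26, 1+12) = Beta(27, 13).
E[θ | data] = 27/(27+13) = 0.675.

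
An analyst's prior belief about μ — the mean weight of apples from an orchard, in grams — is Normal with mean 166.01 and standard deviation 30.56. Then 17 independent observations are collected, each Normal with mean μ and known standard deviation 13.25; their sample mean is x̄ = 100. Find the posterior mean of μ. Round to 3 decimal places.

Posterior mean ≈ 100.722

Prior precision 1/τ₀² = 1/30.56² = 0.00107076; data precision n/σ² = 17/13.25² = 0.0968316.
Posterior precision = 0.00107076 + 0.0968316 = 0.0979024.
Posterior mean = (0.00107076·166.01 + 0.0968316·100) / 0.0979024 = 100.722.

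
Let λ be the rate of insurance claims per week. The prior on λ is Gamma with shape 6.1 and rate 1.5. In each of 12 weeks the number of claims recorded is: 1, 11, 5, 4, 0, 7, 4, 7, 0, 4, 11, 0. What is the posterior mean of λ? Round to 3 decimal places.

Total count ∑xᵢ = 54 over n = 12 weeks.
Gamma is conjugate to the Poisson likelihood: posterior is Gamma(shape = 6.1+54 = 60.1, rate = 1.5+12 = 13.5).
Posterior mean = shape/rate = 60.1/13.5 = 4.452.

Posterior mean ≈ 4.452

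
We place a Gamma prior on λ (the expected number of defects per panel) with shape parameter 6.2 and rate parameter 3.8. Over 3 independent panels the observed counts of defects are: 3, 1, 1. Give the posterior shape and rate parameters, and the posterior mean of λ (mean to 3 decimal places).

Total count ∑xᵢ = 5 over n = 3 panels.
Gamma is conjugate to the Poisson likelihood: posterior is Gamma(shape = 6.2+5 = 11.2, rate = 3.8+3 = 6.8).
E[λ | data] = 11.2/6.8 = 1.647.

Posterior: Gamma(shape=11.2, rate=6.8); mean ≈ 1.647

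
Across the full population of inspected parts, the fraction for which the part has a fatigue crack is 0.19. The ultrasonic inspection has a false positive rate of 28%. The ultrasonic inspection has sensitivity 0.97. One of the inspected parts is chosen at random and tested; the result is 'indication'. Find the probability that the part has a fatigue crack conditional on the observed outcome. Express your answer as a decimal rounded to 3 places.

Let H be the event that the part has a fatigue crack. P(H) = 0.19, so P(¬H) = 0.81. With E the 'indication' result, P(E|H) = 0.97 and P(E|¬H) = 0.28.
P(E) = 0.97·0.19 + 0.28·0.81 = 0.18430 + 0.22680 = 0.41110.
By Bayes' theorem, P(H|E) = 0.18430 / 0.41110 = 0.448.

P(H | E) ≈ 0.448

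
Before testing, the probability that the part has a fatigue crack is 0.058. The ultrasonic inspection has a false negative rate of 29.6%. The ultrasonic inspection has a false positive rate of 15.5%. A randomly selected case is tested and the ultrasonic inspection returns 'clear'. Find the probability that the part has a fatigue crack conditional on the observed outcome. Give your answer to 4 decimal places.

P(H | E) ≈ 0.0211

Write H for 'the part has a fatigue crack'. Prior odds H:¬H = 0.058/0.942 = 0.061571. For the 'clear' outcome, the likelihood ratio is 0.296/0.845 = 0.35030.
Posterior odds = 0.061571 × 0.35030 = 0.021568, so P(H|E) = 0.021568/(1+0.021568) = 0.0211.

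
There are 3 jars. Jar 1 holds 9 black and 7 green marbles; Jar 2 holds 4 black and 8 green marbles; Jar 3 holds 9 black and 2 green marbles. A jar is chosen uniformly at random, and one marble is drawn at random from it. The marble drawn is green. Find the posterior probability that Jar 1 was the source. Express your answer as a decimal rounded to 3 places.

Posterior probability ≈ 0.340

P(green|Jar 1) = 0.4375; P(green|Jar 2) = 0.6667; P(green|Jar 3) = 0.1818.
Prior × likelihood for each source: 0.333333·0.4375=0.1458, 0.333333·0.6667=0.2222, 0.333333·0.1818=0.06061. Summing gives P(green) = 0.42866.
P(Jar 1 | green) = 0.1458 / 0.42866 = 0.340.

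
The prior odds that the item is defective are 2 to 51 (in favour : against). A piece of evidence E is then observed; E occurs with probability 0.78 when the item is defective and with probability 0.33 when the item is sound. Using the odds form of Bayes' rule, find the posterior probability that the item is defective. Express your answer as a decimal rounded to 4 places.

Prior odds = 2/51 = 0.039216.
Likelihood ratio for E = 0.78/0.33 = 2.3636.
Posterior odds = prior odds × LR = 0.092692.
Posterior probability = odds/(1+odds) = 0.092692/1.0927 = 0.0848.

Posterior probability ≈ 0.0848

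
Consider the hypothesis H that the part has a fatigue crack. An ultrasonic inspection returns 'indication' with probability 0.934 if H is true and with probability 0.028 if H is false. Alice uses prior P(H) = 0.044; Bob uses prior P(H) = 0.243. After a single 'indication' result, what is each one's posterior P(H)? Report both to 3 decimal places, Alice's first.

The likelihood ratio for an 'indication' result is 0.934/0.028 = 33.357.
Alice: prior odds 0.044/0.956 = 0.046025; posterior odds 1.5353; posterior probability 0.606.
Bob: prior odds 0.243/0.757 = 0.32100; posterior odds 10.708; posterior probability 0.915.

Alice: 0.606; Bob: 0.915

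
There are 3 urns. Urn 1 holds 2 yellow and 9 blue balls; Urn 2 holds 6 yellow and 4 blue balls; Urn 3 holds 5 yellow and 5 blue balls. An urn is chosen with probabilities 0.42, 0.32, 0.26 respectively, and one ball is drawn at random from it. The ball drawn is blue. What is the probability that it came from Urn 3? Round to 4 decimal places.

Tabulate prior·likelihood by source: [1] prior 0.42, lik 0.8182, product 0.3436; [2] prior 0.32, lik 0.4, product 0.1280; [3] prior 0.26, lik 0.5, product 0.1300.
Normalizing constant = 0.60164; the posterior for Urn 3 is its product over the sum, 0.1300/0.60164 = 0.2161.

Posterior probability ≈ 0.2161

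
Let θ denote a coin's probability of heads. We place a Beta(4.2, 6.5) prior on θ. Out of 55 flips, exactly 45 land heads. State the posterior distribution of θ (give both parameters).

Posterior: Beta(49.2, 16.5)

Observing 45 successes and 10 failures updates Beta(4.2, 6.5) by adding the success and failure counts to the two shape parameters: α = 4.2+45 = 49.2, β = 6.5+10 = 16.5.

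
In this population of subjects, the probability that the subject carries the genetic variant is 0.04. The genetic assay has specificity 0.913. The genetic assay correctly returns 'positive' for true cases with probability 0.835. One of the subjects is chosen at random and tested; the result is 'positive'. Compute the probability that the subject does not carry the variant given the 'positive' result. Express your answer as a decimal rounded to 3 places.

P(¬H | E) ≈ 0.714

Let H be the event that the subject carries the genetic variant. P(H) = 0.04, so P(¬H) = 0.96. With E the 'positive' result, P(E|H) = 0.835 and P(E|¬H) = 0.087.
P(E) = 0.835·0.04 + 0.087·0.96 = 0.033400 + 0.083520 = 0.11692.
By Bayes' theorem, P(H|E) = 0.033400 / 0.11692 = 0.286. Hence P(¬H|E) = 1 − 0.286 = 0.714.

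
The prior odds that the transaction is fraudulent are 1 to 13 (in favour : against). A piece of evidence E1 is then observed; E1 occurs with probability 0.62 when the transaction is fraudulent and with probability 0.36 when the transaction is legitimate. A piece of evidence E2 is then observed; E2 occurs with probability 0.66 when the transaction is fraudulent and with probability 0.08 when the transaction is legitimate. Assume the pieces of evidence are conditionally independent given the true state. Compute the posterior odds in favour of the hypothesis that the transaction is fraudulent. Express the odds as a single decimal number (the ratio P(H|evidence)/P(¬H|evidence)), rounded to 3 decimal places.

Prior odds = 1/13 = 0.076923. In log-odds, ln(0.076923) = -2.5649.
Add log likelihood ratios: ln(1.7222) + ln(8.2500) = 2.6538.
Posterior log-odds = 0.088879, so posterior odds = exp(0.088879) = 1.0929.

Posterior odds ≈ 1.093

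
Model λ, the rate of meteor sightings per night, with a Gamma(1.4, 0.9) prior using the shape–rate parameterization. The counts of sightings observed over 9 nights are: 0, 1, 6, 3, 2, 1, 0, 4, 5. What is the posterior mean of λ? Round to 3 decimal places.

Total count ∑xᵢ = 22 over n = 9 nights.
Gamma is conjugate to the Poisson likelihood: posterior is Gamma(shape = 1.4+22 = 23.4, rate = 0.9+9 = 9.9).
Posterior mean = shape/rate = 23.4/9.9 = 2.364.

Posterior mean ≈ 2.364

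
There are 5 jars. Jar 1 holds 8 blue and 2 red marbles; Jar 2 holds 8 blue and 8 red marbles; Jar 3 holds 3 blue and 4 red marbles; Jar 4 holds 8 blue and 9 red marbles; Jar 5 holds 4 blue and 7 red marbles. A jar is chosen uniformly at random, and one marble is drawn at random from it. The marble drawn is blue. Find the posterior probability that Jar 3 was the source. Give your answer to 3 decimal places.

P(blue|Jar 1) = 0.8; P(blue|Jar 2) = 0.5; P(blue|Jar 3) = 0.4286; P(blue|Jar 4) = 0.4706; P(blue|Jar 5) = 0.3636.
Prior × likelihood for each source: 0.2·0.8=0.1600, 0.2·0.5=0.1000, 0.2·0.4286=0.08571, 0.2·0.4706=0.09412, 0.2·0.3636=0.07273. Summing gives P(blue) = 0.51256.
P(Jar 3 | blue) = 0.08571 / 0.51256 = 0.167.

Posterior probability ≈ 0.167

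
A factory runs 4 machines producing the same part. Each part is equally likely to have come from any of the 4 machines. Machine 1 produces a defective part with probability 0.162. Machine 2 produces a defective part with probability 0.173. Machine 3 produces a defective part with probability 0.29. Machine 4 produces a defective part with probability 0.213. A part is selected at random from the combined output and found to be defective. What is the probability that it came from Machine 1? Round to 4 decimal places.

Tabulate prior·likelihood by source: [1] prior 0.25, lik 0.162, product 0.04050; [2] prior 0.25, lik 0.173, product 0.04325; [3] prior 0.25, lik 0.29, product 0.07250; [4] prior 0.25, lik 0.213, product 0.05325.
Normalizing constant = 0.20950; the posterior for Machine 1 is its product over the sum, 0.04050/0.20950 = 0.1933.

Posterior probability ≈ 0.1933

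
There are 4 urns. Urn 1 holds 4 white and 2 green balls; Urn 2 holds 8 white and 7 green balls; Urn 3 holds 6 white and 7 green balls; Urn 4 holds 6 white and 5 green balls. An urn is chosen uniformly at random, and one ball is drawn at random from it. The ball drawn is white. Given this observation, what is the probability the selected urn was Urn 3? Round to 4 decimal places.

Tabulate prior·likelihood by source: [1] prior 0.25, lik 0.6667, product 0.1667; [2] prior 0.25, lik 0.5333, product 0.1333; [3] prior 0.25, lik 0.4615, product 0.1154; [4] prior 0.25, lik 0.5455, product 0.1364.
Normalizing constant = 0.55175; the posterior for Urn 3 is its product over the sum, 0.1154/0.55175 = 0.2091.

Posterior probability ≈ 0.2091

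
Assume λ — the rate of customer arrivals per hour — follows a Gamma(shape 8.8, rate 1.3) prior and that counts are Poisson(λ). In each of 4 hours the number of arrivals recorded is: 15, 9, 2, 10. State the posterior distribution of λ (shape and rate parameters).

Total count ∑xᵢ = 36 over n = 4 hours.
Gamma is conjugate to the Poisson likelihood: posterior is Gamma(shape = 8.8+36 = 44.8, rate = 1.3+4 = 5.3).

Posterior: Gamma(shape=44.8, rate=5.3)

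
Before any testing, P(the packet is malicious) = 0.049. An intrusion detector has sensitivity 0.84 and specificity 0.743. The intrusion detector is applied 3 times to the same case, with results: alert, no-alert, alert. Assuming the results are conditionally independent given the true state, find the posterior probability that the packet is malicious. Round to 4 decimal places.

Posterior P(H) ≈ 0.1060

Let H be the event that the packet is malicious; start with P(H) = 0.049. P('alert'|H) = 0.84, P('alert'|¬H) = 0.257.
Update on result 1 ('alert'): P(H) ← 0.84·0.0490 / (0.84·0.0490 + 0.257·0.9510) = 0.041160/0.28557 = 0.1441.
Update on result 2 ('no-alert'): P(H) ← 0.16·0.1441 / (0.16·0.1441 + 0.743·0.8559) = 0.023061/0.65897 = 0.0350.
Update on result 3 ('alert'): P(H) ← 0.84·0.0350 / (0.84·0.0350 + 0.257·0.9650) = 0.029397/0.27740 = 0.1060.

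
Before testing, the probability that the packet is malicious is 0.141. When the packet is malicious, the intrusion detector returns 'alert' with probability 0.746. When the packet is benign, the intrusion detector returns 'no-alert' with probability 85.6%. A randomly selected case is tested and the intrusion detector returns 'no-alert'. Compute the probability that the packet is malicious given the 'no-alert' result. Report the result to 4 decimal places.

Write H for 'the packet is malicious'. Prior odds H:¬H = 0.141/0.859 = 0.16414. For the 'no-alert' outcome, the likelihood ratio is 0.254/0.856 = 0.29673.
Posterior odds = 0.16414 × 0.29673 = 0.048706, so P(H|E) = 0.048706/(1+0.048706) = 0.0464.

P(H | E) ≈ 0.0464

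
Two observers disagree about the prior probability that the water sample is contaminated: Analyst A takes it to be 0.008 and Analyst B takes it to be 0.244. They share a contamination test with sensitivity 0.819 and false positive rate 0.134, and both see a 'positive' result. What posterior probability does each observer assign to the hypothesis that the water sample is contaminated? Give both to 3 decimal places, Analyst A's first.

Analyst A: 0.047; Analyst B: 0.664

The likelihood ratio for a 'positive' result is 0.819/0.134 = 6.1119.
Analyst A: prior odds 0.008/0.992 = 0.0080645; posterior odds 0.049290; posterior probability 0.047.
Analyst B: prior odds 0.244/0.756 = 0.32275; posterior odds 1.9726; posterior probability 0.664.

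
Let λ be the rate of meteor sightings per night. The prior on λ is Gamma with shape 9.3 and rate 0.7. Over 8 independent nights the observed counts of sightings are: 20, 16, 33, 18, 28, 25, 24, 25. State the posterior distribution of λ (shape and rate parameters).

Posterior: Gamma(shape=198.3, rate=8.7)

The Poisson likelihood adds the total count to the shape and the number of exposure periods to the rate. Here ∑xᵢ = 189 and n = 8, so shape 9.3→198.3 and rate 0.7→8.7.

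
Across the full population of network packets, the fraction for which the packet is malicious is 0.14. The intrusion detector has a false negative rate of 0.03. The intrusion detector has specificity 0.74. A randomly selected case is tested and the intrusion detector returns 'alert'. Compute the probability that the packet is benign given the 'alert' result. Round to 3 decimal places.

Let H be the event that the packet is malicious. P(H) = 0.14, so P(¬H) = 0.86. With E the 'alert' result, P(E|H) = 0.97 and P(E|¬H) = 0.26.
P(E) = 0.97·0.14 + 0.26·0.86 = 0.13580 + 0.22360 = 0.35940.
By Bayes' theorem, P(H|E) = 0.13580 / 0.35940 = 0.378. Hence P(¬H|E) = 1 − 0.378 = 0.622.

P(¬H | E) ≈ 0.622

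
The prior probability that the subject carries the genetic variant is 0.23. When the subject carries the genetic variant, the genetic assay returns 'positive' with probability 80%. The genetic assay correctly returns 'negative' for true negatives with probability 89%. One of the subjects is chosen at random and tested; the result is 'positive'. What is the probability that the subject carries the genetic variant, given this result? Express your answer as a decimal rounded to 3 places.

Write H for 'the subject carries the genetic variant'. Prior odds H:¬H = 0.23/0.77 = 0.29870. For the 'positive' outcome, the likelihood ratio is 0.8/0.11 = 7.2727.
Posterior odds = 0.29870 × 7.2727 = 2.1724, so P(H|E) = 2.1724/(1+2.1724) = 0.685.

P(H | E) ≈ 0.685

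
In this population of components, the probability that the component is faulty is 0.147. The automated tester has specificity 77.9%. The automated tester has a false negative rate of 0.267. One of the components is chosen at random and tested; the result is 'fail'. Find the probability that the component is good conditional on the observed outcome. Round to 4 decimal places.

P(¬H | E) ≈ 0.6363

Write H for 'the component is faulty'. Prior odds H:¬H = 0.147/0.853 = 0.17233. For the 'fail' outcome, the likelihood ratio is 0.733/0.221 = 3.3167.
Posterior odds = 0.17233 × 3.3167 = 0.57158, so P(H|E) = 0.57158/(1+0.57158) = 0.3637. Then P(¬H|E) = 1 − 0.3637 = 0.6363.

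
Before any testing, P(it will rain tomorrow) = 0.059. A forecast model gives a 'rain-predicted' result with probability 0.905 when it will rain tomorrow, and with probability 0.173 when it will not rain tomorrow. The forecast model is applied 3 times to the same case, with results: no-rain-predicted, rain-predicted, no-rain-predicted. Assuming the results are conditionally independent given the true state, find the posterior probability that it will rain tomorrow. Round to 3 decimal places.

Posterior P(H) ≈ 0.004

Let H be the event that it will rain tomorrow; start with P(H) = 0.059. P('rain-predicted'|H) = 0.905, P('rain-predicted'|¬H) = 0.173.
Update on result 1 ('no-rain-predicted'): P(H) ← 0.095·0.0590 / (0.095·0.0590 + 0.827·0.9410) = 0.0056050/0.78381 = 0.0072.
Update on result 2 ('rain-predicted'): P(H) ← 0.905·0.0072 / (0.905·0.0072 + 0.173·0.9928) = 0.0064716/0.17823 = 0.0363.
Update on result 3 ('no-rain-predicted'): P(H) ← 0.095·0.0363 / (0.095·0.0363 + 0.827·0.9637) = 0.0034494/0.80042 = 0.0043.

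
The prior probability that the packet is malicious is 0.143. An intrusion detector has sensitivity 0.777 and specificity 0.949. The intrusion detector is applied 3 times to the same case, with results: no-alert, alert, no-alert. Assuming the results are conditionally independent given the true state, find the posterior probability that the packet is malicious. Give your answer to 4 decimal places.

Posterior P(H) ≈ 0.1231

Let H be the event that the packet is malicious; start with P(H) = 0.143. P('alert'|H) = 0.777, P('alert'|¬H) = 0.051.
Update on result 1 ('no-alert'): P(H) ← 0.223·0.1430 / (0.223·0.1430 + 0.949·0.8570) = 0.031889/0.84518 = 0.0377.
Update on result 2 ('alert'): P(H) ← 0.777·0.0377 / (0.777·0.0377 + 0.051·0.9623) = 0.029316/0.078392 = 0.3740.
Update on result 3 ('no-alert'): P(H) ← 0.223·0.3740 / (0.223·0.3740 + 0.949·0.6260) = 0.083396/0.67750 = 0.1231.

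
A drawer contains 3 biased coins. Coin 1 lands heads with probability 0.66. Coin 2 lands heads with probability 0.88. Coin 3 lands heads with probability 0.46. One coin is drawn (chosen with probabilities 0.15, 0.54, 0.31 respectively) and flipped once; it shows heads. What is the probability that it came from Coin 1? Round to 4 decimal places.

Posterior probability ≈ 0.1381

P(heads|C1) = 0.66; P(heads|C2) = 0.88; P(heads|C3) = 0.46.
Prior × likelihood for each source: 0.15·0.66=0.09900, 0.54·0.88=0.4752, 0.31·0.46=0.1426. Summing gives P(heads) = 0.71680.
P(Coin 1 | heads) = 0.09900 / 0.71680 = 0.1381.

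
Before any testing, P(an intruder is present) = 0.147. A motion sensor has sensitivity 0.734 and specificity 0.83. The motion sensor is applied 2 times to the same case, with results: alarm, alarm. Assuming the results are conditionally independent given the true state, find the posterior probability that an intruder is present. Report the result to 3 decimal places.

Posterior P(H) ≈ 0.763

With H the event that an intruder is present, the joint likelihood of the observed sequence is P(data|H) = 0.734·0.734 = 0.53876 and P(data|¬H) = 0.17·0.17 = 0.028900.
Bayes: P(H|data) = 0.147·0.53876 / (0.147·0.53876 + 0.853·0.028900) = 0.079197/0.10385 = 0.7626.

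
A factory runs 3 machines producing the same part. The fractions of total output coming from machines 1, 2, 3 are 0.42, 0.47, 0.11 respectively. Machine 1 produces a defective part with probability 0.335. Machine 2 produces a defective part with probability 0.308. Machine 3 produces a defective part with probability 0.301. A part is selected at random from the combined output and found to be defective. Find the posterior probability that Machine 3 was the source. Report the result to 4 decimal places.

Posterior probability ≈ 0.1039

P(defective|M1) = 0.335; P(defective|M2) = 0.308; P(defective|M3) = 0.301.
Prior × likelihood for each source: 0.42·0.335=0.1407, 0.47·0.308=0.1448, 0.11·0.301=0.03311. Summing gives P(defective) = 0.31857.
P(Machine 3 | defective) = 0.03311 / 0.31857 = 0.1039.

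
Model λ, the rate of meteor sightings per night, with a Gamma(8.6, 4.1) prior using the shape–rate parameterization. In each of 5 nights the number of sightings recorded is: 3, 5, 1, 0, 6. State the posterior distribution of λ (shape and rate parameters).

Posterior: Gamma(shape=23.6, rate=9.1)

Total count ∑xᵢ = 15 over n = 5 nights.
Gamma is conjugate to the Poisson likelihood: posterior is Gamma(shape = 8.6+15 = 23.6, rate = 4.1+5 = 9.1).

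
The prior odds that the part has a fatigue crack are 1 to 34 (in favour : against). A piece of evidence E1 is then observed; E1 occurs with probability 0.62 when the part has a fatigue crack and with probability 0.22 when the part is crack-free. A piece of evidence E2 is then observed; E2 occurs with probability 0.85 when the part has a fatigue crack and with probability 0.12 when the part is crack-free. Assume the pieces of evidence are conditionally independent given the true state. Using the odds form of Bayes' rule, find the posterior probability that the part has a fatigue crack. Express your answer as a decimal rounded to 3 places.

Posterior probability ≈ 0.370

Prior odds = 1/34 = 0.029412.
Likelihood ratio for E1 = 0.62/0.22 = 2.8182.
Likelihood ratio for E2 = 0.85/0.12 = 7.0833.
Posterior odds = prior odds × LR₁ × LR₂ = 0.58712.
Posterior probability = odds/(1+odds) = 0.58712/1.5871 = 0.370.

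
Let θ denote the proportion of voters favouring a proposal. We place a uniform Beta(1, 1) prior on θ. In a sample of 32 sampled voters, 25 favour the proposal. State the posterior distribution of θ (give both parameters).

The binomial likelihood is conjugate to the Beta prior: with 25 successes and 7 failures, the posterior is Beta(1+25, 1+7) = Beta(26, 8).

Posterior: Beta(26, 8)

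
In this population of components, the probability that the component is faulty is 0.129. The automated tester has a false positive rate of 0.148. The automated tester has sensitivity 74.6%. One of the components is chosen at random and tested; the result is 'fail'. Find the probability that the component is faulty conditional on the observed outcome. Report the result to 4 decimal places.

Write H for 'the component is faulty'. Prior odds H:¬H = 0.129/0.871 = 0.14811. For the 'fail' outcome, the likelihood ratio is 0.746/0.148 = 5.0405.
Posterior odds = 0.14811 × 5.0405 = 0.74653, so P(H|E) = 0.74653/(1+0.74653) = 0.4274.

P(H | E) ≈ 0.4274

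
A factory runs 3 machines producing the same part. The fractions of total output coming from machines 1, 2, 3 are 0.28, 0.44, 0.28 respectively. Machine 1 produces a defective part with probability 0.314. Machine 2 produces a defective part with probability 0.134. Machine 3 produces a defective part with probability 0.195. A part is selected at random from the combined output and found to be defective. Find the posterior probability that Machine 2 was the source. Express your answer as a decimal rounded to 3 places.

Posterior probability ≈ 0.293

Tabulate prior·likelihood by source: [1] prior 0.28, lik 0.314, product 0.08792; [2] prior 0.44, lik 0.134, product 0.05896; [3] prior 0.28, lik 0.195, product 0.05460.
Normalizing constant = 0.20148; the posterior for Machine 2 is its product over the sum, 0.05896/0.20148 = 0.293.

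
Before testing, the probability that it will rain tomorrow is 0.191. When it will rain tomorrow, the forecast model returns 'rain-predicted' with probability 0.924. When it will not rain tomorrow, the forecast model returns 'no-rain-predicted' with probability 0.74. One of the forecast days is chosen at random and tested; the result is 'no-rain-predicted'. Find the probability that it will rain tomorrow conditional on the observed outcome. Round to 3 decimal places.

Let H be the event that it will rain tomorrow. P(H) = 0.191, so P(¬H) = 0.809. With E the 'no-rain-predicted' result, P(E|H) = 0.076 and P(E|¬H) = 0.74.
P(E) = 0.076·0.191 + 0.74·0.809 = 0.014516 + 0.59866 = 0.61318.
By Bayes' theorem, P(H|E) = 0.014516 / 0.61318 = 0.024.

P(H | E) ≈ 0.024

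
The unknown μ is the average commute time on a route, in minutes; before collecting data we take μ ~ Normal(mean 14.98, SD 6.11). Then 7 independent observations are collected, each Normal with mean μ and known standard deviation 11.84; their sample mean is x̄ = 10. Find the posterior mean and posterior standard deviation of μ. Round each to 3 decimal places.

Prior precision 1/τ₀² = 1/6.11² = 0.0267866; data precision n/σ² = 7/11.84² = 0.0499338.
Posterior precision = 0.0267866 + 0.0499338 = 0.0767204, giving posterior SD = 1/√0.0767204 = 3.610.
Posterior mean = (0.0267866·14.98 + 0.0499338·10) / 0.0767204 = 11.739.

Posterior mean ≈ 11.739; posterior SD ≈ 3.610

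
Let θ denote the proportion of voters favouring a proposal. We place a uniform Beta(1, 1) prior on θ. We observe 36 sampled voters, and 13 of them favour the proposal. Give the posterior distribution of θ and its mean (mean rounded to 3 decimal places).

Observing 13 successes and 23 failures updates Beta(1, 1) by adding the success and failure counts to the two shape parameters: α = 1+13 = 14, β = 1+23 = 24.
E[θ | data] = 14/(14+24) = 0.368.

Posterior: Beta(14, 24); mean ≈ 0.368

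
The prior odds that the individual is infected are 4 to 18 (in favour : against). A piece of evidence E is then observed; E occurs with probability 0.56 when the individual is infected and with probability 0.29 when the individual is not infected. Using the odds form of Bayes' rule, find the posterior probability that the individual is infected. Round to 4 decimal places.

Posterior probability ≈ 0.3003

Prior odds = 4/18 = 0.22222.
Likelihood ratio for E = 0.56/0.29 = 1.9310.
Posterior odds = prior odds × LR = 0.42912.
Posterior probability = odds/(1+odds) = 0.42912/1.4291 = 0.3003.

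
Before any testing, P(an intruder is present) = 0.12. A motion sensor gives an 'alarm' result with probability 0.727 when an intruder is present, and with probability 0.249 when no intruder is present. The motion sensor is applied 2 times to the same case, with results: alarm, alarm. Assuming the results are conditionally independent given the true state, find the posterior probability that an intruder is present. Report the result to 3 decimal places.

Posterior P(H) ≈ 0.538

Let H be the event that an intruder is present; start with P(H) = 0.12. P('alarm'|H) = 0.727, P('alarm'|¬H) = 0.249.
Update on result 1 ('alarm'): P(H) ← 0.727·0.1200 / (0.727·0.1200 + 0.249·0.8800) = 0.087240/0.30636 = 0.2848.
Update on result 2 ('alarm'): P(H) ← 0.727·0.2848 / (0.727·0.2848 + 0.249·0.7152) = 0.20702/0.38512 = 0.5376.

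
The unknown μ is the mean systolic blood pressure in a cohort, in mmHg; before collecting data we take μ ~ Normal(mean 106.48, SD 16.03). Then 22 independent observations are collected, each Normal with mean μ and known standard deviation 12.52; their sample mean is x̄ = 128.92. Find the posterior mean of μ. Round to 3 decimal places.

Prior precision 1/τ₀² = 1/16.03² = 0.00389164; data precision n/σ² = 22/12.52² = 0.140351.
Posterior precision = 0.00389164 + 0.140351 = 0.144242.
Posterior mean = (0.00389164·106.48 + 0.140351·128.92) / 0.144242 = 128.315.

Posterior mean ≈ 128.315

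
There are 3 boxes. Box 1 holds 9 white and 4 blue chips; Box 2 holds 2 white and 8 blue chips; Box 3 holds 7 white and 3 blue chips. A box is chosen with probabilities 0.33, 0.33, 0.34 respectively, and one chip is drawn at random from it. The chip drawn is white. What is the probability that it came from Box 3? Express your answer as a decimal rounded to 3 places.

Posterior probability ≈ 0.447

P(white|Box 1) = 0.6923; P(white|Box 2) = 0.2; P(white|Box 3) = 0.7.
Prior × likelihood for each source: 0.33·0.6923=0.2285, 0.33·0.2=0.06600, 0.34·0.7=0.2380. Summing gives P(white) = 0.53246.
P(Box 3 | white) = 0.2380 / 0.53246 = 0.447.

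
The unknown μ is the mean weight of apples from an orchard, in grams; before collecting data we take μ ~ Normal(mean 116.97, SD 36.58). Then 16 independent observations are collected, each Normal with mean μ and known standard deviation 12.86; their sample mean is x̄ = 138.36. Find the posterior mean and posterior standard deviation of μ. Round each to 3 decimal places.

With known σ, the Normal prior is conjugate. Weight on the data is w = (n/σ²)/(n/σ² + 1/τ₀²) = 0.0967471/(0.0967471+0.00074733) = 0.99233.
Posterior mean = w·x̄ + (1−w)·μ₀ = 0.99233·138.36 + 0.0076654·116.97 = 138.196. Posterior variance = 1/(0.0967471+0.00074733) = 10.2570, so SD = 3.203.

Posterior mean ≈ 138.196; posterior SD ≈ 3.203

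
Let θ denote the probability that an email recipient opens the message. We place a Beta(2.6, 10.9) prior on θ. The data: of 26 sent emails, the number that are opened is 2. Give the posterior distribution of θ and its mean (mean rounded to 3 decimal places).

The binomial likelihood is conjugate to the Beta prior: with 2 successes and 24 failures, the posterior is Beta(2.6+2, 10.9+24) = Beta(4.6, 34.9).
Posterior mean = α/(α+β) = 4.6/39.5 = 0.116.

Posterior: Beta(4.6, 34.9); mean ≈ 0.116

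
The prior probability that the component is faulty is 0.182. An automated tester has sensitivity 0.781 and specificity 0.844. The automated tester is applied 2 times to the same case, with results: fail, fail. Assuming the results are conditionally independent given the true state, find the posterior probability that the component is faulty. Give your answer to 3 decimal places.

Posterior P(H) ≈ 0.848

With H the event that the component is faulty, the joint likelihood of the observed sequence is P(data|H) = 0.781·0.781 = 0.60996 and P(data|¬H) = 0.156·0.156 = 0.024336.
Bayes: P(H|data) = 0.182·0.60996 / (0.182·0.60996 + 0.818·0.024336) = 0.11101/0.13092 = 0.8479.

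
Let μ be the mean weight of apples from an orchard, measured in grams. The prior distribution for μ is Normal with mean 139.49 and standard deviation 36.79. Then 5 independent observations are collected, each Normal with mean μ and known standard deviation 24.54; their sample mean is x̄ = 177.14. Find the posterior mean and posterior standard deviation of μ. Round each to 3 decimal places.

Posterior mean ≈ 174.063; posterior SD ≈ 10.517

With known σ, the Normal prior is conjugate. Weight on the data is w = (n/σ²)/(n/σ² + 1/τ₀²) = 0.00830273/(0.00830273+0.00073882) = 0.91829.
Posterior mean = w·x̄ + (1−w)·μ₀ = 0.91829·177.14 + 0.081714·139.49 = 174.063. Posterior variance = 1/(0.00830273+0.00073882) = 110.600, so SD = 10.517.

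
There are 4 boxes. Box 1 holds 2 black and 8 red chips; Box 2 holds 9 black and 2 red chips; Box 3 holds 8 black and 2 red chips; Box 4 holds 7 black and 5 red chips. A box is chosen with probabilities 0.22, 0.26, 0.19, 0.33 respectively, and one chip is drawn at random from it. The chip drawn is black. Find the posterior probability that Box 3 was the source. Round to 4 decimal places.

Posterior probability ≈ 0.2528

Tabulate prior·likelihood by source: [1] prior 0.22, lik 0.2, product 0.04400; [2] prior 0.26, lik 0.8182, product 0.2127; [3] prior 0.19, lik 0.8, product 0.1520; [4] prior 0.33, lik 0.5833, product 0.1925.
Normalizing constant = 0.60123; the posterior for Box 3 is its product over the sum, 0.1520/0.60123 = 0.2528.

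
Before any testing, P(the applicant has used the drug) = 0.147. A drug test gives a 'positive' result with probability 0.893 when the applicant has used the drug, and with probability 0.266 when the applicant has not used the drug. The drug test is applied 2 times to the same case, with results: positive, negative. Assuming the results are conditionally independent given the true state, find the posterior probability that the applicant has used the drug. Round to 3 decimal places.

Let H be the event that the applicant has used the drug; start with P(H) = 0.147. P('positive'|H) = 0.893, P('positive'|¬H) = 0.266.
Update on result 1 ('positive'): P(H) ← 0.893·0.1470 / (0.893·0.1470 + 0.266·0.8530) = 0.13127/0.35817 = 0.3665.
Update on result 2 ('negative'): P(H) ← 0.107·0.3665 / (0.107·0.3665 + 0.734·0.6335) = 0.039216/0.50420 = 0.0778.

Posterior P(H) ≈ 0.078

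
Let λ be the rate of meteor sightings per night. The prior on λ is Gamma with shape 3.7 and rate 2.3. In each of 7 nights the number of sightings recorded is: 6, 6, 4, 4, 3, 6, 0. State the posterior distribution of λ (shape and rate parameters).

Total count ∑xᵢ = 29 over n = 7 nights.
Gamma is conjugate to the Poisson likelihood: posterior is Gamma(shape = 3.7+29 = 32.7, rate = 2.3+7 = 9.3).

Posterior: Gamma(shape=32.7, rate=9.3)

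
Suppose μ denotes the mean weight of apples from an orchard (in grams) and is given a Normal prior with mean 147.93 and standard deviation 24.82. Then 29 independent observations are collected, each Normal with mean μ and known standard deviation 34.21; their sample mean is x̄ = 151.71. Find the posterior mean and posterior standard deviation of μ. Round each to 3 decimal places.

Prior precision 1/τ₀² = 1/24.82² = 0.00162329; data precision n/σ² = 29/34.21² = 0.0247795.
Posterior precision = 0.00162329 + 0.0247795 = 0.0264028, giving posterior SD = 1/√0.0264028 = 6.154.
Posterior mean = (0.00162329·147.93 + 0.0247795·151.71) / 0.0264028 = 151.478.

Posterior mean ≈ 151.478; posterior SD ≈ 6.154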